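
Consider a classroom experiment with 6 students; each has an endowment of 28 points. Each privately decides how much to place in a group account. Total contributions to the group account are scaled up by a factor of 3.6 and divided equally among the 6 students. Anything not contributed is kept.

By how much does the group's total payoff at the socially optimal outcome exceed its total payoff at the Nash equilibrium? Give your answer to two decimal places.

Each contributed unit returns 3.6/6 = 0.6000 to its contributor — below 1 — so contributing 0 is dominant for every player. At the Nash equilibrium everyone keeps their 28, and the group total is 6 × 28 = 168.
Each contributed unit returns 3.600 to the group as a whole (0.6000 to each of 6 players), which exceeds 1, so the social optimum is full contribution: group total = 3.600 × 168 = 604.80.
Efficiency loss = 604.80 − 168 = 436.80.

436.80 points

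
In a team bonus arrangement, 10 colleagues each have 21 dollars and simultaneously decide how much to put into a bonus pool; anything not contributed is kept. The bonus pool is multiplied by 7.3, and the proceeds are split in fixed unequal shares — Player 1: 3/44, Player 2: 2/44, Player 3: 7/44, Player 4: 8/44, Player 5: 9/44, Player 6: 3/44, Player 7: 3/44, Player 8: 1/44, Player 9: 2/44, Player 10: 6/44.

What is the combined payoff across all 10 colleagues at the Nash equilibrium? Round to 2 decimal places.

606.90 dollars

For player j, contributing a unit is worthwhile iff 7.3 × (j's share) ≥ 1, i.e. iff j's share is at least 0.1370.
Player 3, Player 4 and Player 5 clear that bar, contributing 21 each; the remaining 7 contribute 0. Total contributed: 63.
The bonus pool pays out 7.3 × 63 = 459.90 in total (split across the unequal shares, but the aggregate is all that matters for the group sum).
The 7 free-riders keep 21 each, adding 147. Group total = 147 + 459.90 = 606.90.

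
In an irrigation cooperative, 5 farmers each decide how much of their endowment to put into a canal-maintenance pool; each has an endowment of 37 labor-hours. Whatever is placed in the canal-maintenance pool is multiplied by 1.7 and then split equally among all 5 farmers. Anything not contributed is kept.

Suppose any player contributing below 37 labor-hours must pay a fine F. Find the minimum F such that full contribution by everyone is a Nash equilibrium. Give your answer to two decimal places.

Given the others contribute fully, the best deviation is to contribute 0 (any partial contribution still incurs the fine and gives up units whose private return 0.3400 is below 1).
Deviating from 37 to 0 saves 37 labor-hours but forfeits the deviator's share of the drop in the canal-maintenance pool: 1.7/5 × 37 = 12.58.
So the deviation gain is 37 − 12.58 = 24.42, and the fine must be at least 24.42 labor-hours to wipe it out.

24.42 labor-hours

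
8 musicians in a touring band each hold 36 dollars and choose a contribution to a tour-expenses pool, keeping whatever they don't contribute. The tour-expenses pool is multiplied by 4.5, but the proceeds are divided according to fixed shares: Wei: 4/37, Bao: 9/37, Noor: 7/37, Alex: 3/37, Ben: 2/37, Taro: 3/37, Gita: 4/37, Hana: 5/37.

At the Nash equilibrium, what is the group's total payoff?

414.00 dollars

Player j's private return per contributed unit is 4.5 × (j's share). Contributing is weakly dominant for j when that share is at least 1/4.5 = 0.2222, and contributing 0 is dominant otherwise.
Only Bao (9/37) clears that bar, contributing 36; the remaining 7 contribute 0. Total contributed: 36.
The tour-expenses pool pays out 4.5 × 36 = 162.00 in total (split across the unequal shares, but the aggregate is all that matters for the group sum).
The 7 free-riders keep 36 each, adding 252. Group total = 252 + 162.00 = 414.00.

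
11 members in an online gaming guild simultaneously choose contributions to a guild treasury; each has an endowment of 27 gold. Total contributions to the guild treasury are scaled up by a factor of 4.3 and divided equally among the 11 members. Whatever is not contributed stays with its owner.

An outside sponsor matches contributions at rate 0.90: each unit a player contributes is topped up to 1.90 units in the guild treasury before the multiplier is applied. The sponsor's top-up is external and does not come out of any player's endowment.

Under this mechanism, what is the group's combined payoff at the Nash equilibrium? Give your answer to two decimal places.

297.00 gold

With the mechanism, a contributed unit returns 4.3 × 1.90 / 11 = 0.7427 per unit of net cost — still below 1 — so contributing 0 remains dominant for every player.
At the Nash equilibrium no one contributes; group total payoff = 11 × 27 = 297.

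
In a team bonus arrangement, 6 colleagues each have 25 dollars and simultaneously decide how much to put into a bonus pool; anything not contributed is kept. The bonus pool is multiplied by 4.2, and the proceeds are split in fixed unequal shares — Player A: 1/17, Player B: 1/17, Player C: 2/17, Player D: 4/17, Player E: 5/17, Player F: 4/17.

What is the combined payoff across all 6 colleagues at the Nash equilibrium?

Player j's private return per contributed unit is 4.2 × (j's share). Contributing is weakly dominant for j when that share is at least 1/4.2 = 0.2381, and contributing 0 is dominant otherwise.
The only share above 0.2381 is Player E's 5/17, contributing 25; the remaining 5 contribute 0. Total contributed: 25.
The bonus pool pays out 4.2 × 25 = 105.00 in total (split across the unequal shares, but the aggregate is all that matters for the group sum).
The 5 free-riders keep 25 each, adding 125. Group total = 125 + 105.00 = 230.00.

230.00 dollars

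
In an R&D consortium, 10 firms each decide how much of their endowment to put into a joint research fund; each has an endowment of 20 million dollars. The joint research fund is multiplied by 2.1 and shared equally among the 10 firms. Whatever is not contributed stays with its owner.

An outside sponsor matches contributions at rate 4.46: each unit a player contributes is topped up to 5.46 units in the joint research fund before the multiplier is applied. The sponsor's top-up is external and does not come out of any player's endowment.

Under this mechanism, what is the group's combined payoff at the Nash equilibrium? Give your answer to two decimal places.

2293.20 million dollars

The effective private return per unit is now 2.1 × 5.46 / 10 = 1.1466 > 1, so every player's dominant strategy flips to full contribution.
So the Nash equilibrium is full contribution by all 10; the group earns 2.1 × 5.46 × 200 = 2293.20.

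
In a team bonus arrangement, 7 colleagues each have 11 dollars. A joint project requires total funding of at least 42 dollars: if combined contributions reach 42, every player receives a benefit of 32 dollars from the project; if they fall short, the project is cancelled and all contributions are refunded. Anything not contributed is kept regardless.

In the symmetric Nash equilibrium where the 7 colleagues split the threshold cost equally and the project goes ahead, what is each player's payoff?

37 dollars

Equal share of the threshold: 42/7 = 6.
At this profile no one gains by cutting their contribution: any cut drops the total below 42, the project is cancelled, contributions are refunded, and the deviator ends with 11, which is less than 11 − 6 + 32 = 37. Contributing more than 6 just wastes the excess. So contributing exactly 6 is a best response.
Each player's payoff: 11 − 6 + 32 = 37.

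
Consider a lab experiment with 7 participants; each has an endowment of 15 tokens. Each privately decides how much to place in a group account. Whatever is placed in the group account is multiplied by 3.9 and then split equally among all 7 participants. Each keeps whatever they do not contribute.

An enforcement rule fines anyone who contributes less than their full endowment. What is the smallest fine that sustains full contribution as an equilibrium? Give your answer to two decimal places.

Given the others contribute fully, the best deviation is to contribute 0 (any partial contribution still incurs the fine and gives up units whose private return 0.5571 is below 1).
Deviating from 15 to 0 saves 15 tokens but forfeits the deviator's share of the drop in the group account: 3.9/7 × 15 = 8.36.
So the deviation gain is 15 − 8.36 = 6.64, and the fine must be at least 6.64 tokens to wipe it out.

6.64 tokens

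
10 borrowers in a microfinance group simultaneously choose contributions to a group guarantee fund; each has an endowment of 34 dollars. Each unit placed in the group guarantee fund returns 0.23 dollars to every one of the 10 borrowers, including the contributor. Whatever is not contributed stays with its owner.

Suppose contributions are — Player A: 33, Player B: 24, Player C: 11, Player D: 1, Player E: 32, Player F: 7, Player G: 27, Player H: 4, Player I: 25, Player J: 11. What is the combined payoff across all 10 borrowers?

567.50 dollars

Total contributed: 33 + 24 + 11 + 1 + 32 + 7 + 27 + 4 + 25 + 11 = 175; total kept: 10 × 34 − 175 = 165.
The group guarantee fund pays out 0.23 × 10 × 175 = 402.50 in aggregate.
Group total = 165 + 402.50 = 567.50.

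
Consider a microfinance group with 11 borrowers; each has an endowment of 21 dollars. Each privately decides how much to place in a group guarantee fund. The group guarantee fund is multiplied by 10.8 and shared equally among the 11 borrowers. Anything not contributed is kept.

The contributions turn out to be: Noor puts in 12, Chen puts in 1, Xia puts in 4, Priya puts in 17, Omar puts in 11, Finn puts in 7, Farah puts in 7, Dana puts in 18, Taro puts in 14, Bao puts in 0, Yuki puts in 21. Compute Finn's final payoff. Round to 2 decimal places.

Total contributed: 12 + 1 + 4 + 17 + 11 + 7 + 7 + 18 + 14 + 0 + 21 = 112.
Each receives 10.8 × 112 / 11 = 109.96 from the group guarantee fund.
Finn keeps 21 − 7 = 14, so Finn's payoff is 14 + 109.96 = 123.96.

123.96 dollars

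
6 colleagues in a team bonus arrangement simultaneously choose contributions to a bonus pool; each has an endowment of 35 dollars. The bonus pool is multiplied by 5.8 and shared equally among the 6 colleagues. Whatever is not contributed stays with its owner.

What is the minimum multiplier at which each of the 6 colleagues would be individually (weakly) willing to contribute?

A contributed unit returns (multiplier)/6 to its contributor.
This reaches 1 exactly when the multiplier is 6.

6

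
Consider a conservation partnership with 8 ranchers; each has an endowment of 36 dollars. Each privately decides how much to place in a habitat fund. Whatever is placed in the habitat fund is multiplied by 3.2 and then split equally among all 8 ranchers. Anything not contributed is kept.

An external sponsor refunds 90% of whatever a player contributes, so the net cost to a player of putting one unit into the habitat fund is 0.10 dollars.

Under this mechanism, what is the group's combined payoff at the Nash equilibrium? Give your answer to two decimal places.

With the mechanism, a contributed unit returns (3.2/8) / 0.10 = 4.0000 per unit of net cost to the contributor — now above 1 — so contributing fully is weakly dominant for every player.
At the Nash equilibrium everyone contributes 36. Group total payoff = 8 × (36 × 0.90 + 3.2 × 36) = 1180.80.

1180.80 dollars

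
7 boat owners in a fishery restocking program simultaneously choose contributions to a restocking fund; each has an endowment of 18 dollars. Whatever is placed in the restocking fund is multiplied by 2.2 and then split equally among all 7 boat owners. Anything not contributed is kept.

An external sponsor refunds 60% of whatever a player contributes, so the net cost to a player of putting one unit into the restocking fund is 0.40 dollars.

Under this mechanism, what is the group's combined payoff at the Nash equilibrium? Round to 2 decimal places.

126.00 dollars

The effective private return is (2.2/7) / 0.40 = 0.7857, which is still under 1, so the mechanism doesn't change anyone's dominant strategy: zero contribution.
Everyone keeps their endowment and the group total is 7 × 18 = 126.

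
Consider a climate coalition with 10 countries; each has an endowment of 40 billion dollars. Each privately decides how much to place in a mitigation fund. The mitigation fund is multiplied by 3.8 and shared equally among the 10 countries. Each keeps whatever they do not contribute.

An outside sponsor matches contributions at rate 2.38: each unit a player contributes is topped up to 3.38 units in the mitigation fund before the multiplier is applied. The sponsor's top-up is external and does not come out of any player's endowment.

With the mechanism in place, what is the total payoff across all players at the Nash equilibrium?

With the mechanism, a contributed unit returns 3.8 × 3.38 / 10 = 1.2844 per unit of net cost to the contributor — now above 1 — so contributing fully is weakly dominant for every player.
At the Nash equilibrium everyone contributes 40. Group total payoff = 3.8 × 3.38 × 400 = 5137.60.

5137.60 billion dollars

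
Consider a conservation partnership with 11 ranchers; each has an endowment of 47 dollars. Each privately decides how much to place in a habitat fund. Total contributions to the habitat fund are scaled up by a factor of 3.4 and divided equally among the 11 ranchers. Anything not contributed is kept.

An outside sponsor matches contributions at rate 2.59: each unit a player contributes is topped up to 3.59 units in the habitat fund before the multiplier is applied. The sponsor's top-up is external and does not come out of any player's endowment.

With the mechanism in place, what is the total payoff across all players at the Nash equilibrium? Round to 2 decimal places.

6310.50 dollars

The effective private return per unit is now 3.4 × 3.59 / 11 = 1.1096 > 1, so every player's dominant strategy flips to full contribution.
At the Nash equilibrium everyone contributes 47. Group total payoff = 3.4 × 3.59 × 517 = 6310.50.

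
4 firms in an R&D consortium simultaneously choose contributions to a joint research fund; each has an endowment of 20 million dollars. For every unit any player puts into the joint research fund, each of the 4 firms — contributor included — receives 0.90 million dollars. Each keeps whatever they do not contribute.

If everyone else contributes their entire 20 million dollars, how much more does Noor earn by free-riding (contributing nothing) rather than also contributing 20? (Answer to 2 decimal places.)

Switching from a contribution of 20 to 0 lets Noor keep an extra 20 million dollars, but lowers the joint research fund by 20, which costs Noor their own share of that drop: 0.90 × 20 = 18.00.
Net gain = 20 − 18.00 = 2.00. The private return per contributed unit (0.90) is below 1, so free-riding is indeed the best response regardless of what the others do.

2.00 million dollars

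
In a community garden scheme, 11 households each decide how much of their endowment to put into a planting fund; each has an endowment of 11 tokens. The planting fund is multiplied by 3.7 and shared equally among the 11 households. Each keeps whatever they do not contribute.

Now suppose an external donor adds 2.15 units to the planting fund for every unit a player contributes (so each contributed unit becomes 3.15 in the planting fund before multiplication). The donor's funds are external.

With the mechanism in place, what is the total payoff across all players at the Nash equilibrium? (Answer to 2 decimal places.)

The effective private return per unit is now 3.7 × 3.15 / 11 = 1.0595 > 1, so every player's dominant strategy flips to full contribution.
At the Nash equilibrium everyone contributes 11. Group total payoff = 3.7 × 3.15 × 121 = 1410.26.

1410.26 tokens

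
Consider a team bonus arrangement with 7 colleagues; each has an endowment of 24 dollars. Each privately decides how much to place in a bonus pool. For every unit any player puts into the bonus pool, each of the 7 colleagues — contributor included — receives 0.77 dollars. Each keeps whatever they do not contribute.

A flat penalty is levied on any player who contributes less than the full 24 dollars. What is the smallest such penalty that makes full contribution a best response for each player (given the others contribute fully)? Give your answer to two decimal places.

5.52 dollars

Given the others contribute fully, the best deviation is to contribute 0 (any partial contribution still incurs the fine and gives up units whose private return 0.77 is below 1).
Deviating from 24 to 0 saves 24 dollars but forfeits the deviator's share of the drop in the bonus pool: 0.77 × 24 = 18.48.
So the deviation gain is 24 − 18.48 = 5.52, and the fine must be at least 5.52 dollars to wipe it out.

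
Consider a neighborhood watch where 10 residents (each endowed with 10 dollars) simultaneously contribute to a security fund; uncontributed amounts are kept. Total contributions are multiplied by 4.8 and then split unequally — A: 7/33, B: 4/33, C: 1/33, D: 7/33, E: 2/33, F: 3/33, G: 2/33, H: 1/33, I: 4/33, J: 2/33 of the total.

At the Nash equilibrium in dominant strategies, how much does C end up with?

12.91 dollars

Player j's private return per contributed unit is 4.8 × (j's share). Contributing is weakly dominant for j when that share is at least 1/4.8 = 0.2083, and contributing 0 is dominant otherwise.
A and D clear that bar, contributing 10 each; the remaining 8 contribute 0. Total contributed: 20.
C keeps 10 and receives 4.8 × 20 × 1/33 = 2.91 from the security fund, for a payoff of 12.91.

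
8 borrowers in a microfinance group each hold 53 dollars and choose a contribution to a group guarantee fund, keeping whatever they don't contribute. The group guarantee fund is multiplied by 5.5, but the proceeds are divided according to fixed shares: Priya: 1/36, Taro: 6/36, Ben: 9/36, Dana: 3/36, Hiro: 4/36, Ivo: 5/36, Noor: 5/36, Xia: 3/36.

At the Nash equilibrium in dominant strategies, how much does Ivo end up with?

A player with share s gets back 5.5·s per unit contributed, so full contribution is dominant for anyone with s > 1/5.5 = 0.1818 and zero contribution is dominant for anyone below.
The only share above 0.1818 is Ben's 9/36, contributing 53; the remaining 7 contribute 0. Total contributed: 53.
Ivo keeps 53 and receives 5.5 × 53 × 5/36 = 40.49 from the group guarantee fund, for a payoff of 93.49.

93.49 dollars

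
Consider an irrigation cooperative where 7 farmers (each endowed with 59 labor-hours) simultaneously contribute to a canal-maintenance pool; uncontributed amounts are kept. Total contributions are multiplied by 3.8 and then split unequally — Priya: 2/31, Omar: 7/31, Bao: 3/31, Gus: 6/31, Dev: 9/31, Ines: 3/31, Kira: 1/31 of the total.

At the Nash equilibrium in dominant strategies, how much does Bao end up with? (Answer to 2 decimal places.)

Player j's private return per contributed unit is 3.8 × (j's share). Contributing is weakly dominant for j when that share is at least 1/3.8 = 0.2632, and contributing 0 is dominant otherwise.
Only Dev (9/31) clears that bar, contributing 59; the remaining 6 contribute 0. Total contributed: 59.
Bao keeps 59 and receives 3.8 × 59 × 3/31 = 21.70 from the canal-maintenance pool, for a payoff of 80.70.

80.70 labor-hours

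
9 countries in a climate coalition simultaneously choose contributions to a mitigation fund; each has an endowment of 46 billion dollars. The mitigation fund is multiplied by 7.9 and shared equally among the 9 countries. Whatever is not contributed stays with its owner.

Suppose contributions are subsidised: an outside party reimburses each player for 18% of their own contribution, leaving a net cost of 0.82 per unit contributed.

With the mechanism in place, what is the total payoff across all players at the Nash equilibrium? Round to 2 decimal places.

3345.12 billion dollars

Under the mechanism each unit contributed yields (7.9/9) / 0.82 = 1.0705 back to its contributor per unit of net cost, which exceeds 1, making full contribution the dominant choice for everyone.
So the Nash equilibrium is full contribution by all 9; the group earns 9 × (46 × 0.18 + 7.9 × 46) = 3345.12.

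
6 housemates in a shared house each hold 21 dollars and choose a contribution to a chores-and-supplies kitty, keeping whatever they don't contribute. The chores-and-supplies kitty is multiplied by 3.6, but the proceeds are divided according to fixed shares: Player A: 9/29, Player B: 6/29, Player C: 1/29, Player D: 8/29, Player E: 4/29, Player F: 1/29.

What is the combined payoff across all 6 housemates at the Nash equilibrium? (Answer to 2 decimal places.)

A player with share s gets back 3.6·s per unit contributed, so full contribution is dominant for anyone with s > 1/3.6 = 0.2778 and zero contribution is dominant for anyone below.
Only Player A (9/29) clears that bar, contributing 21; the remaining 5 contribute 0. Total contributed: 21.
The chores-and-supplies kitty pays out 3.6 × 21 = 75.60 in total (split across the unequal shares, but the aggregate is all that matters for the group sum).
The 5 free-riders keep 21 each, adding 105. Group total = 105 + 75.60 = 180.60.

180.60 dollars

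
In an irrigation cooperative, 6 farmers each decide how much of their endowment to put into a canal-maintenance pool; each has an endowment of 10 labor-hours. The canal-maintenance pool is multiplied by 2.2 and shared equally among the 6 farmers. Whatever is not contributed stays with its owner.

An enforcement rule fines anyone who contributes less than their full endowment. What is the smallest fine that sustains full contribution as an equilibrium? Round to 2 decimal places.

6.33 labor-hours

Given the others contribute fully, the best deviation is to contribute 0 (any partial contribution still incurs the fine and gives up units whose private return 0.3667 is below 1).
Deviating from 10 to 0 saves 10 labor-hours but forfeits the deviator's share of the drop in the canal-maintenance pool: 2.2/6 × 10 = 3.67.
So the deviation gain is 10 − 3.67 = 6.33, and the fine must be at least 6.33 labor-hours to wipe it out.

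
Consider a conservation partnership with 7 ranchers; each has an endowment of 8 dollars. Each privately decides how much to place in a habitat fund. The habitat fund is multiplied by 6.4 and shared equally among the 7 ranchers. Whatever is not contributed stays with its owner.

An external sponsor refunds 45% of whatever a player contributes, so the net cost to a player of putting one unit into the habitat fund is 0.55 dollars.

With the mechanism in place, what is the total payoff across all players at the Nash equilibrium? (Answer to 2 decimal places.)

383.60 dollars

Under the mechanism each unit contributed yields (6.4/7) / 0.55 = 1.6623 back to its contributor per unit of net cost, which exceeds 1, making full contribution the dominant choice for everyone.
At the Nash equilibrium everyone contributes 8. Group total payoff = 7 × (8 × 0.45 + 6.4 × 8) = 383.60.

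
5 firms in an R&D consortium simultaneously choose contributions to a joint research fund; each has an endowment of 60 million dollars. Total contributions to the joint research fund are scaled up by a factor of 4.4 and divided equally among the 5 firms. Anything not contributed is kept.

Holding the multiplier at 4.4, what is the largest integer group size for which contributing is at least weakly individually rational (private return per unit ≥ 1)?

Private return per unit is 4.4/(group size), which is ≥ 1 whenever the group size is ≤ 4.4.
The largest such integer is 4.

4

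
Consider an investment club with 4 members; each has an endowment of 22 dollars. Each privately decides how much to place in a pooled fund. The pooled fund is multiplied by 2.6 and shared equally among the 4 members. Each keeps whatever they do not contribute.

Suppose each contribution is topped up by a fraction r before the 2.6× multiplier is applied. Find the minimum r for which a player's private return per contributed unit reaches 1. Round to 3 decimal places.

0.538

With matching at rate r, one contributed unit becomes (1 + r) in the pooled fund and returns 2.6 × (1 + r) / 4 to the contributor.
Setting this equal to 1: 1 + r = 4/2.6 = 1.5385.
So the minimum matching rate is r = 1.5385 − 1 = 0.538.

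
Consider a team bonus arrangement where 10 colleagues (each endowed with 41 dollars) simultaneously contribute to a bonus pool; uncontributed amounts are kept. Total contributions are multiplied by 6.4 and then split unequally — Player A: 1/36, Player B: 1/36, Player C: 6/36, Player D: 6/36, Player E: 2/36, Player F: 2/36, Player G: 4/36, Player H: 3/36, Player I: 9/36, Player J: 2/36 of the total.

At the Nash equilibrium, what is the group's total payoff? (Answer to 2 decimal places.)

A player with share s gets back 6.4·s per unit contributed, so full contribution is dominant for anyone with s > 1/6.4 = 0.1563 and zero contribution is dominant for anyone below.
Player C, Player D and Player I are above the threshold, contributing 41 each; the remaining 7 contribute 0. Total contributed: 123.
The bonus pool pays out 6.4 × 123 = 787.20 in total (split across the unequal shares, but the aggregate is all that matters for the group sum).
The 7 free-riders keep 41 each, adding 287. Group total = 287 + 787.20 = 1074.20.

1074.20 dollars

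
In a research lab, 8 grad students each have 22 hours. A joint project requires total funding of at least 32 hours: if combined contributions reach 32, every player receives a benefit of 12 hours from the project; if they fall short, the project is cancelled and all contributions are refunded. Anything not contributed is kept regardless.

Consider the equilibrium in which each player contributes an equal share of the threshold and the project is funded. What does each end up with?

30 hours

Equal share of the threshold: 32/8 = 4.
At this profile no one gains by cutting their contribution: any cut drops the total below 32, the project is cancelled, contributions are refunded, and the deviator ends with 22, which is less than 22 − 4 + 12 = 30. Contributing more than 4 just wastes the excess. So contributing exactly 4 is a best response.
Each player's payoff: 22 − 4 + 12 = 30.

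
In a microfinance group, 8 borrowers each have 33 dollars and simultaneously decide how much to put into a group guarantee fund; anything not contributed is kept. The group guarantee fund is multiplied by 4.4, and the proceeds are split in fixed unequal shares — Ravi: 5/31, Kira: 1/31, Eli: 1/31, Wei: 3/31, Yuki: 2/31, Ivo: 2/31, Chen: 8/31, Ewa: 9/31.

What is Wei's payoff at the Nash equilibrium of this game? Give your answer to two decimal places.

61.10 dollars

Each unit j contributes comes back to j as 4.4 × (j's share), so j prefers to contribute only if that share exceeds 1/4.4 = 0.2273; otherwise keeping the unit dominates.
Chen and Ewa are above the threshold, contributing 33 each; the remaining 6 contribute 0. Total contributed: 66.
Wei keeps 33 and receives 4.4 × 66 × 3/31 = 28.10 from the group guarantee fund, for a payoff of 61.10.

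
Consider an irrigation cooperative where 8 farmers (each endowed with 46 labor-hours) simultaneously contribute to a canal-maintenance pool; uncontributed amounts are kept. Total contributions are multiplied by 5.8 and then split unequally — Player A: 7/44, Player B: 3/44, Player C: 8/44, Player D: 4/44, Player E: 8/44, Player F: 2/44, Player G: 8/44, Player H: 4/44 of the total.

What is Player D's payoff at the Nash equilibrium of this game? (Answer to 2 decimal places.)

118.76 labor-hours

Each unit j contributes comes back to j as 5.8 × (j's share), so j prefers to contribute only if that share exceeds 1/5.8 = 0.1724; otherwise keeping the unit dominates.
Player C, Player E and Player G are above the threshold, contributing 46 each; the remaining 5 contribute 0. Total contributed: 138.
Player D keeps 46 and receives 5.8 × 138 × 4/44 = 72.76 from the canal-maintenance pool, for a payoff of 118.76.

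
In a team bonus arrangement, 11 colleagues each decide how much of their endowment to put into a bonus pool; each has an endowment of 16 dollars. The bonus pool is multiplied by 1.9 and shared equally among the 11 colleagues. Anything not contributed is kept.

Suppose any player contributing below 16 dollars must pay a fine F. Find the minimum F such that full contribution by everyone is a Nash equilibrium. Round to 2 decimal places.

13.24 dollars

Given the others contribute fully, the best deviation is to contribute 0 (any partial contribution still incurs the fine and gives up units whose private return 0.1727 is below 1).
Deviating from 16 to 0 saves 16 dollars but forfeits the deviator's share of the drop in the bonus pool: 1.9/11 × 16 = 2.76.
So the deviation gain is 16 − 2.76 = 13.24, and the fine must be at least 13.24 dollars to wipe it out.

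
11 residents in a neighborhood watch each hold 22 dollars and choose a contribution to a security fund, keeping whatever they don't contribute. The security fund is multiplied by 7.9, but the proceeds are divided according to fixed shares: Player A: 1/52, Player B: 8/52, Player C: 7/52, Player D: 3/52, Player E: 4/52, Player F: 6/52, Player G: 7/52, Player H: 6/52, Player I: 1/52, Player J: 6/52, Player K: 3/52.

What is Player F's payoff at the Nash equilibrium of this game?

82.16 dollars

For player j, contributing a unit is worthwhile iff 7.9 × (j's share) ≥ 1, i.e. iff j's share is at least 0.1266.
Player B, Player C and Player G clear that bar, contributing 22 each; the remaining 8 contribute 0. Total contributed: 66.
Player F keeps 22 and receives 7.9 × 66 × 6/52 = 60.16 from the security fund, for a payoff of 82.16.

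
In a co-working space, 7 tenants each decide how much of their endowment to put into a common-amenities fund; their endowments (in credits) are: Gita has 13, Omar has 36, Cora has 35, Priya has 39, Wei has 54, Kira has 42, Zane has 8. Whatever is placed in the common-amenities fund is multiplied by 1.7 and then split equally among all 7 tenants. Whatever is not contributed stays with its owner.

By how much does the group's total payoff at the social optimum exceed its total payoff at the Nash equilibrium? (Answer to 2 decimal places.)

The private return per contributed unit is 1.7/7 = 0.2429 < 1 for every player regardless of endowment, so the Nash equilibrium is zero contribution and the group total is Σ E_j = 13 + 36 + 35 + 39 + 54 + 42 + 8 = 227.
Each contributed unit returns 1.700 to the group, so the social optimum is full contribution by everyone: group total = 1.700 × 227 = 385.90.
Efficiency loss = (1.700 − 1) × 227 = 158.90.

158.90 credits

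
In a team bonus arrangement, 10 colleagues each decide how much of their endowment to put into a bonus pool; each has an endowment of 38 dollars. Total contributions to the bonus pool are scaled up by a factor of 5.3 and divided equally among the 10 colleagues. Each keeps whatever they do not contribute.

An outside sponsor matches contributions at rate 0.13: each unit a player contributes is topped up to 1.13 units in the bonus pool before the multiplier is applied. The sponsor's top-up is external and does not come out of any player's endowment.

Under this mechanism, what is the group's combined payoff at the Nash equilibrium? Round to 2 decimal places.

380.00 dollars

With the mechanism, a contributed unit returns 5.3 × 1.13 / 10 = 0.5989 per unit of net cost — still below 1 — so contributing 0 remains dominant for every player.
Everyone keeps their endowment and the group total is 10 × 38 = 380.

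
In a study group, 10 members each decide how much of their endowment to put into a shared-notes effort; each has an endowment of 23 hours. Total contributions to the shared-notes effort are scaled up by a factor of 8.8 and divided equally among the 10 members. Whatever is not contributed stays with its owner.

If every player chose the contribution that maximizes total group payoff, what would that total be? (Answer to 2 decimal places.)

2024.00 hours

Each contributed unit returns 8.800 to the group as a whole (0.8800 to each of 10 players), which exceeds 1, so the social optimum is full contribution: group total = 8.800 × 230 = 2024.00.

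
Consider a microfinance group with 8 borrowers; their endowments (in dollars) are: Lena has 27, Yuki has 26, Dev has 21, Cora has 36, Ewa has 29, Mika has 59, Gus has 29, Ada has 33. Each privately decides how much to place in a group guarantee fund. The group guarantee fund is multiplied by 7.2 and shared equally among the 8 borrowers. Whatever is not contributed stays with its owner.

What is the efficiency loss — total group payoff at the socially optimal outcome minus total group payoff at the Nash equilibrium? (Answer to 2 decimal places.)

1612.00 dollars

The private return per contributed unit is 7.2/8 = 0.9000 < 1 for every player regardless of endowment, so the Nash equilibrium is zero contribution and the group total is Σ E_j = 27 + 26 + 21 + 36 + 29 + 59 + 29 + 33 = 260.
Each contributed unit returns 7.200 to the group, so the social optimum is full contribution by everyone: group total = 7.200 × 260 = 1872.00.
Efficiency loss = (7.200 − 1) × 260 = 1612.00.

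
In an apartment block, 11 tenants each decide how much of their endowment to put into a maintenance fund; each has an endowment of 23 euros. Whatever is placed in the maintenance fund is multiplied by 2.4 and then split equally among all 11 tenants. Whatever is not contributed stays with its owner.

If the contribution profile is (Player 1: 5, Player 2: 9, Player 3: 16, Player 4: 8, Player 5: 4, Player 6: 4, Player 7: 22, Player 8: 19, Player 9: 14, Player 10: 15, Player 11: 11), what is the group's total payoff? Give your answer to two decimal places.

Total contributed: 5 + 9 + 16 + 8 + 4 + 4 + 22 + 19 + 14 + 15 + 11 = 127; total kept: 11 × 23 − 127 = 126.
The maintenance fund pays out 2.4 × 127 = 304.80 in aggregate.
Group total = 126 + 304.80 = 430.80.

430.80 euros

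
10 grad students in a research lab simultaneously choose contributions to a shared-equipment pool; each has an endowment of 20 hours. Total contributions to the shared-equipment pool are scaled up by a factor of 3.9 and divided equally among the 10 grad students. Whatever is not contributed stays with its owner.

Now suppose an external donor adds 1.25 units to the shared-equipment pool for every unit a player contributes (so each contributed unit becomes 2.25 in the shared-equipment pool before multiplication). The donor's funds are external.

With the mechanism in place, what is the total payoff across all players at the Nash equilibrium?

200.00 hours

Even with the mechanism, each unit contributed returns only 3.9 × 2.25 / 10 = 0.8775 per unit of net cost, so contributing nothing is still dominant.
Everyone keeps their endowment and the group total is 10 × 20 = 200.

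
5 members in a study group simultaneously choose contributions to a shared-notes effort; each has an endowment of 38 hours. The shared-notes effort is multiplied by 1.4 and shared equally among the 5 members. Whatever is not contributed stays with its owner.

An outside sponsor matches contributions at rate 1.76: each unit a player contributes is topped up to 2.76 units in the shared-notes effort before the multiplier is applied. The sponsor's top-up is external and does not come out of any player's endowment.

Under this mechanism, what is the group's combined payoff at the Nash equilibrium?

190.00 hours

The effective private return is 1.4 × 2.76 / 5 = 0.7728, which is still under 1, so the mechanism doesn't change anyone's dominant strategy: zero contribution.
At the Nash equilibrium no one contributes; group total payoff = 5 × 38 = 190.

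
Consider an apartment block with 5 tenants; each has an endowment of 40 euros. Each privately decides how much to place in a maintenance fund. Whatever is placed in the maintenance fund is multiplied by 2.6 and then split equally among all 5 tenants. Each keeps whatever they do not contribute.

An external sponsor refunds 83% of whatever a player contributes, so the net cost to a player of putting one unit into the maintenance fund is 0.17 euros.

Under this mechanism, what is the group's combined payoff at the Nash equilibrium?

686.00 euros

The effective private return per unit is now (2.6/5) / 0.17 = 3.0588 > 1, so every player's dominant strategy flips to full contribution.
At the Nash equilibrium everyone contributes 40. Group total payoff = 5 × (40 × 0.83 + 2.6 × 40) = 686.00.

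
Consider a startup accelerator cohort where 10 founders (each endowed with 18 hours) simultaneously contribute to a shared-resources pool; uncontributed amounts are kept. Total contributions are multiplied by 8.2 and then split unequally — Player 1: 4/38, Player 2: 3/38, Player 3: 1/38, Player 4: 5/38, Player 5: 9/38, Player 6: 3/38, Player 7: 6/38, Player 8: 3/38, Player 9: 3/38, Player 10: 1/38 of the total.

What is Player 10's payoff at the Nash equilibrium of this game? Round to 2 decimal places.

Player j's private return per contributed unit is 8.2 × (j's share). Contributing is weakly dominant for j when that share is at least 1/8.2 = 0.1220, and contributing 0 is dominant otherwise.
The shares above 0.1220 belong to Player 4, Player 5 and Player 7, contributing 18 each; the remaining 7 contribute 0. Total contributed: 54.
Player 10 keeps 18 and receives 8.2 × 54 × 1/38 = 11.65 from the shared-resources pool, for a payoff of 29.65.

29.65 hours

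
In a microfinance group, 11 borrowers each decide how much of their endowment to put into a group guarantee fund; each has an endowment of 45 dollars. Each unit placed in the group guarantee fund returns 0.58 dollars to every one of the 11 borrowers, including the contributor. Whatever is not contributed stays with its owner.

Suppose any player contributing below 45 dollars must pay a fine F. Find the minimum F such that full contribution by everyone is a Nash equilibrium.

Given the others contribute fully, the best deviation is to contribute 0 (any partial contribution still incurs the fine and gives up units whose private return 0.58 is below 1).
Deviating from 45 to 0 saves 45 dollars but forfeits the deviator's share of the drop in the group guarantee fund: 0.58 × 45 = 26.10.
So the deviation gain is 45 − 26.10 = 18.90, and the fine must be at least 18.90 dollars to wipe it out.

18.90 dollars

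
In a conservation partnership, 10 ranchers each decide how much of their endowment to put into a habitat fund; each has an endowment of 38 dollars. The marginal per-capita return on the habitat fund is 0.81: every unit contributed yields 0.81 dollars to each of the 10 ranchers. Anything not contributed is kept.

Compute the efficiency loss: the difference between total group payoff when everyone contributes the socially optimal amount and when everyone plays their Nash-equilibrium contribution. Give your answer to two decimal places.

The private return per contributed unit is 0.81 < 1, so contributing 0 is dominant for every player. At the Nash equilibrium everyone keeps their 38, and the group total is 10 × 38 = 380.
Each contributed unit returns 8.100 to the group as a whole (0.81 to each of 10 players), which exceeds 1, so the social optimum is full contribution: group total = 8.100 × 380 = 3078.00.
Efficiency loss = 3078.00 − 380 = 2698.00.

2698.00 dollars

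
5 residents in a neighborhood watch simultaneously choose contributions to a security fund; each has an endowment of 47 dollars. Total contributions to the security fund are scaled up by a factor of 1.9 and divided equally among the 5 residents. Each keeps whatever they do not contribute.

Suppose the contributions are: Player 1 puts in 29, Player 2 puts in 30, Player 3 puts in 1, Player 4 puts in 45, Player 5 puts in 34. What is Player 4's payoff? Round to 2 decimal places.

54.82 dollars

Total contributed: 29 + 30 + 1 + 45 + 34 = 139.
Each receives 1.9 × 139 / 5 = 52.82 from the security fund.
Player 4 keeps 47 − 45 = 2, so Player 4's payoff is 2 + 52.82 = 54.82.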